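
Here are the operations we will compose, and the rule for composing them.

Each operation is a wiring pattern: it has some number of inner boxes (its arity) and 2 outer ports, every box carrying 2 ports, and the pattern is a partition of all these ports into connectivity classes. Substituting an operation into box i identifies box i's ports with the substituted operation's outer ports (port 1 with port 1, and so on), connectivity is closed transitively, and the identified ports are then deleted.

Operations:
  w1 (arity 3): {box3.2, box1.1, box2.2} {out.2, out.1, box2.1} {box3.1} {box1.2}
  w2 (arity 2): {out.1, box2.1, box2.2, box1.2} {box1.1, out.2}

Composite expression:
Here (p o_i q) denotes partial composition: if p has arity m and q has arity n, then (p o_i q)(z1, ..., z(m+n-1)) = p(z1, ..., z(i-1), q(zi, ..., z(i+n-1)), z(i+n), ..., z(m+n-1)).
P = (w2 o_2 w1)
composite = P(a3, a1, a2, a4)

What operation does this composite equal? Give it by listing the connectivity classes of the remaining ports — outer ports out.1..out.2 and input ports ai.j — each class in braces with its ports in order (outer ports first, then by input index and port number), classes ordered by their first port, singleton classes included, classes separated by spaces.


{out.1, a2.1, a3.2} {out.2, a3.1} {a1.1, a2.2, a4.2} {a1.2} {a4.1}

Treat the ports identified at w2 as solder joints: merge, then drop.
through w1, on inputs (a1, a2, a4): {out.1, out.2, a2.1} {a1.1, a2.2, a4.2} {a1.2} {a4.1} (out.j = stage outer ports)
through w2, on inputs (a3, a1, a2, a4): {out.1, a2.1, a3.2} {out.2, a3.1} {a1.1, a2.2, a4.2} {a1.2} {a4.1} (out.j = stage outer ports)


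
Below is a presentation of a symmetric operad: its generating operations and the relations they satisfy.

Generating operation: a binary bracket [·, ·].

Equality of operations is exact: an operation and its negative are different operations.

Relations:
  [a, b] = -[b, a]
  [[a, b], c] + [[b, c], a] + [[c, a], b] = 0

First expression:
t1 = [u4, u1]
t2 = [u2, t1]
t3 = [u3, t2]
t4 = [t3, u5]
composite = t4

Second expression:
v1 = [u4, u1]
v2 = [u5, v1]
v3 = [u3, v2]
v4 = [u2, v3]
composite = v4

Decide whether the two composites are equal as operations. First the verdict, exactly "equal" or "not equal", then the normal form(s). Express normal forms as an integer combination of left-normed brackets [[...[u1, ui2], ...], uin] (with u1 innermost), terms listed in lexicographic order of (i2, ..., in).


not equal: they reduce to -[[[[u1, u4], u2], u3], u5] and [[[[u1, u4], u5], u3], u2]

The first expression, normalized: -[[[[u1, u4], u2], u3], u5]
The second expression, normalized: [[[[u1, u4], u5], u3], u2]
No match — not equal.


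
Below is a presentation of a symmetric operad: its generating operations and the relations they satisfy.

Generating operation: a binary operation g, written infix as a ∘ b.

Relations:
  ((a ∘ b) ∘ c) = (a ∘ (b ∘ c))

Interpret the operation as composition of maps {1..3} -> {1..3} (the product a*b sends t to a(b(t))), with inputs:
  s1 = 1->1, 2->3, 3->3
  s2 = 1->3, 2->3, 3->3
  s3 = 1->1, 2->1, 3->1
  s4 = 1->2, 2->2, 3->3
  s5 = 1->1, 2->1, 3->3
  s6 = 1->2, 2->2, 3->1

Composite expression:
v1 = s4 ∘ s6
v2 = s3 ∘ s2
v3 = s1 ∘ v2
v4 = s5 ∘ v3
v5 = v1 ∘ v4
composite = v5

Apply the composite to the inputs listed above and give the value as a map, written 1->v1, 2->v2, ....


1->2, 2->2, 3->2

(s4 ∘ s6) = 1->2, 2->2, 3->2
(s3 ∘ s2) = 1->1, 2->1, 3->1
(s1 ∘ (s3 ∘ s2)) = 1->1, 2->1, 3->1
(s5 ∘ (s1 ∘ (s3 ∘ s2))) = 1->1, 2->1, 3->1
((s4 ∘ s6) ∘ (s5 ∘ (s1 ∘ (s3 ∘ s2)))) = 1->2, 2->2, 3->2


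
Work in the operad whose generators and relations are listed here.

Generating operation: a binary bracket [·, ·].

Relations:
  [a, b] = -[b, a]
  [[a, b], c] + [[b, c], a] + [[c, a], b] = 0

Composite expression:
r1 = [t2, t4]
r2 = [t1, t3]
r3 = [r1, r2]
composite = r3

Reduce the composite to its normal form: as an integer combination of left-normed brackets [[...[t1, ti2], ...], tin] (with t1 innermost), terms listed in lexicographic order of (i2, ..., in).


-[[[t1, t3], t2], t4] + [[[t1, t3], t4], t2]

Expand each bracket as ab - ba; the t1-initial words give the coefficients.
Composite bracket: [[t2, t4], [t1, t3]]
Applying ab - ba throughout gives 8 signed words (2^3 = 8).
Words beginning with t1 determine it all:
  the word t1t3t2t4 carries sign -1 and contributes -[[[t1, t3], t2], t4]
  the word t1t3t4t2 carries sign +1 and contributes +[[[t1, t3], t4], t2]


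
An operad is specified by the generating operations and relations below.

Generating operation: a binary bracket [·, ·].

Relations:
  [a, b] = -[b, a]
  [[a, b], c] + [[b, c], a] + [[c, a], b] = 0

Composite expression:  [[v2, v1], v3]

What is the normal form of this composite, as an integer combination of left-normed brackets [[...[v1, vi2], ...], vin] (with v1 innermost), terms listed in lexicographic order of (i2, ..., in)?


-[[v1, v2], v3]

Expand each bracket as ab - ba; the v1-initial words give the coefficients.
Composite bracket: [[v2, v1], v3]
Each bracket splits as ab - ba, giving 4 signed words (2^2 = 4).
Coefficients come from the v1-initial words:
  v1v2v3 (sign -1) contributes -[[v1, v2], v3]


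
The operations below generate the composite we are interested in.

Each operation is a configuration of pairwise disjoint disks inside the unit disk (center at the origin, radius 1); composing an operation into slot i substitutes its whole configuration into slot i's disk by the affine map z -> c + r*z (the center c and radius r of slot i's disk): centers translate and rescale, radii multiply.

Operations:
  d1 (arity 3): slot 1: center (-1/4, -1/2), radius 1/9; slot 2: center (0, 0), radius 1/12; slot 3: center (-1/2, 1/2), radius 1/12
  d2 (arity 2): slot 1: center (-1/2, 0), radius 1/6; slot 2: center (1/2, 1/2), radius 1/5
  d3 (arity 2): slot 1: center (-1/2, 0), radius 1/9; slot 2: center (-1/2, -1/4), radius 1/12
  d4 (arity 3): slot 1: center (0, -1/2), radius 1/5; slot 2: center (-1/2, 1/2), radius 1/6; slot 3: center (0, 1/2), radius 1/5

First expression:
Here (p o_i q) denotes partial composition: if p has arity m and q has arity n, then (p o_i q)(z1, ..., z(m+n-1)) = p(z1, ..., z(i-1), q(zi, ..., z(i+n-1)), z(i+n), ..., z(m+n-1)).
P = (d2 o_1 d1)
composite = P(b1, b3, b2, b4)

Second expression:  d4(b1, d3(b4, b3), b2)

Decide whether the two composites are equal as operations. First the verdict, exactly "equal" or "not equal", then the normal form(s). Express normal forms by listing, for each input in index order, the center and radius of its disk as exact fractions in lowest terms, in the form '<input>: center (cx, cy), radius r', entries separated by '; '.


not equal: they reduce to b1: center (-13/24, -1/12), radius 1/54; b2: center (-7/12, 1/12), radius 1/72; b3: center (-1/2, 0), radius 1/72; b4: center (1/2, 1/2), radius 1/5 and b1: center (0, -1/2), radius 1/5; b2: center (0, 1/2), radius 1/5; b3: center (-7/12, 11/24), radius 1/72; b4: center (-7/12, 1/2), radius 1/54

The first expression reduces to b1: center (-13/24, -1/12), radius 1/54; b2: center (-7/12, 1/12), radius 1/72; b3: center (-1/2, 0), radius 1/72; b4: center (1/2, 1/2), radius 1/5
The second expression reduces to b1: center (0, -1/2), radius 1/5; b2: center (0, 1/2), radius 1/5; b3: center (-7/12, 11/24), radius 1/72; b4: center (-7/12, 1/2), radius 1/54
Different reductions; not equal.


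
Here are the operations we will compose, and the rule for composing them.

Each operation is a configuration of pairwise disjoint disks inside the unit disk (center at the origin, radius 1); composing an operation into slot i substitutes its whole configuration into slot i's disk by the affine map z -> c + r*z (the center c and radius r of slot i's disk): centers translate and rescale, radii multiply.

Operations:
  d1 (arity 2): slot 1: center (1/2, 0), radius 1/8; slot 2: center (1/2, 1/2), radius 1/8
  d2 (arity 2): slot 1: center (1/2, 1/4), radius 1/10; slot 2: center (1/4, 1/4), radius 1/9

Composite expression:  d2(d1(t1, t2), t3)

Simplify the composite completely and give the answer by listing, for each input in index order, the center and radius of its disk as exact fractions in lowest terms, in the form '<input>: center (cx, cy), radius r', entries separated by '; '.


t1: center (11/20, 1/4), radius 1/80; t2: center (11/20, 3/10), radius 1/80; t3: center (1/4, 1/4), radius 1/9

Each t-disk chains the slot maps above it in d2; radii multiply.
input t1: composing its 2 substitution steps yields center (11/20, 1/4), radius 1/80
input t2: composing its 2 substitution steps yields center (11/20, 3/10), radius 1/80
input t3: composing its 1 substitution step yields center (1/4, 1/4), radius 1/9


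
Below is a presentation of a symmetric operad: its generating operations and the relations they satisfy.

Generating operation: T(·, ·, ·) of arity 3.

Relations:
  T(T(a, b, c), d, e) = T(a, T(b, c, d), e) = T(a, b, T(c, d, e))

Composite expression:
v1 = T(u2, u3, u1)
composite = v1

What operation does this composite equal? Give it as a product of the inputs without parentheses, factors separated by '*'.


Under associativity of T, the answer is the u's in reading order.
T(u2, u3, u1) collapses to u2 * u3 * u1

u2 * u3 * u1


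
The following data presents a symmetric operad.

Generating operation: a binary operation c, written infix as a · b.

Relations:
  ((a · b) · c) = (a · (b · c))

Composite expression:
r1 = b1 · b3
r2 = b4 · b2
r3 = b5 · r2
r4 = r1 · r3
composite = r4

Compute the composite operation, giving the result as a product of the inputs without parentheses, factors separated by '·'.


All parenthesizations of c agree; list the b-inputs left to right.
(b1 · b3) flattens to b1 · b3
(b4 · b2) flattens to b4 · b2
(b5 · (b4 · b2)) flattens to b5 · b4 · b2
((b1 · b3) · (b5 · (b4 · b2))) flattens to b1 · b3 · b5 · b4 · b2

b1 · b3 · b5 · b4 · b2


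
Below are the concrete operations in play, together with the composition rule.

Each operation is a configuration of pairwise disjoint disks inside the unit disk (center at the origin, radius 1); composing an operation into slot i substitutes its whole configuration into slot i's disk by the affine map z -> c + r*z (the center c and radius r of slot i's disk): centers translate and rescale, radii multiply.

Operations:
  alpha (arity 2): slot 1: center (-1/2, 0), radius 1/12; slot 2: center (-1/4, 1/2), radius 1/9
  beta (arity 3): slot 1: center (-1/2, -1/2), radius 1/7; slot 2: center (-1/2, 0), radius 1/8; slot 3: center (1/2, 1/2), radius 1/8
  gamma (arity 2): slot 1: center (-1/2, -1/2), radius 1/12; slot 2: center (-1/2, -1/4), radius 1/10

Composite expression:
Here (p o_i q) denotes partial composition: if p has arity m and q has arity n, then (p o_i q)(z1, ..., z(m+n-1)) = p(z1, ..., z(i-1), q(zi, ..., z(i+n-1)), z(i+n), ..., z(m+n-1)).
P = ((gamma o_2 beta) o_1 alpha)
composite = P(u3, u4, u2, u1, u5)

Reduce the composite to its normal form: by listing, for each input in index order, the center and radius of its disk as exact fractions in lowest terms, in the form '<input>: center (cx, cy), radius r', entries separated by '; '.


u1: center (-11/20, -1/4), radius 1/80; u2: center (-11/20, -3/10), radius 1/70; u3: center (-13/24, -1/2), radius 1/144; u4: center (-25/48, -11/24), radius 1/108; u5: center (-9/20, -1/5), radius 1/80

Follow each u-input down from gamma: c' goes to c + r*c', radius to r*r'.
u3: after 2 affine steps, its disk has center (-13/24, -1/2), radius 1/144
u4: after 2 affine steps, its disk has center (-25/48, -11/24), radius 1/108
u2: after 2 affine steps, its disk has center (-11/20, -3/10), radius 1/70
u1: after 2 affine steps, its disk has center (-11/20, -1/4), radius 1/80
u5: after 2 affine steps, its disk has center (-9/20, -1/5), radius 1/80


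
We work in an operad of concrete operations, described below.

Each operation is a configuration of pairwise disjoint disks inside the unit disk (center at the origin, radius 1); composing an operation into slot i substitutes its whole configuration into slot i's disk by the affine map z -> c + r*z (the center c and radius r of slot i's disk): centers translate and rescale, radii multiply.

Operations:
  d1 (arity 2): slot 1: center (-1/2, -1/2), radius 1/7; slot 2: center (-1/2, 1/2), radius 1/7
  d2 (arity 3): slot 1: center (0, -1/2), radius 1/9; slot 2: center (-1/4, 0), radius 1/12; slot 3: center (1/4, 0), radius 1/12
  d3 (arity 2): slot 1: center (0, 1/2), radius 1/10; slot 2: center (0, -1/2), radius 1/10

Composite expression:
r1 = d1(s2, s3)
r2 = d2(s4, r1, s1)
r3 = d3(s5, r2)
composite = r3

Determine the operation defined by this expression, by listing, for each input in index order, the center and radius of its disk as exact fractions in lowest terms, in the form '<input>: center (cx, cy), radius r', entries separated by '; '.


s1: center (1/40, -1/2), radius 1/120; s2: center (-7/240, -121/240), radius 1/840; s3: center (-7/240, -119/240), radius 1/840; s4: center (0, -11/20), radius 1/90; s5: center (0, 1/2), radius 1/10

Only the slot chain above each s matters under d3; compose those maps.
for s5, the 1-step affine chain lands on center (0, 1/2), radius 1/10
for s4, the 2-step affine chain lands on center (0, -11/20), radius 1/90
for s2, the 3-step affine chain lands on center (-7/240, -121/240), radius 1/840
for s3, the 3-step affine chain lands on center (-7/240, -119/240), radius 1/840
for s1, the 2-step affine chain lands on center (1/40, -1/2), radius 1/120


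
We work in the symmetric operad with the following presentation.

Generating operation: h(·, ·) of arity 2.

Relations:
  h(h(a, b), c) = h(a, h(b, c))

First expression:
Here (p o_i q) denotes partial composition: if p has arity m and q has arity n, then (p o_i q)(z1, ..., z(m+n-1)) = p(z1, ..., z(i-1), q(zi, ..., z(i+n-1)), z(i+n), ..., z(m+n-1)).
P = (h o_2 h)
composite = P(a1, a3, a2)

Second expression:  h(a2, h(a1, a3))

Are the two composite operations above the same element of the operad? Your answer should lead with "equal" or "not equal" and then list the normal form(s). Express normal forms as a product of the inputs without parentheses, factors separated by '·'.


not equal: they reduce to a1 · a3 · a2 and a2 · a1 · a3

Reducing the first expression gives a1 · a3 · a2
Reducing the second expression gives a2 · a1 · a3
The forms do not match — not equal.


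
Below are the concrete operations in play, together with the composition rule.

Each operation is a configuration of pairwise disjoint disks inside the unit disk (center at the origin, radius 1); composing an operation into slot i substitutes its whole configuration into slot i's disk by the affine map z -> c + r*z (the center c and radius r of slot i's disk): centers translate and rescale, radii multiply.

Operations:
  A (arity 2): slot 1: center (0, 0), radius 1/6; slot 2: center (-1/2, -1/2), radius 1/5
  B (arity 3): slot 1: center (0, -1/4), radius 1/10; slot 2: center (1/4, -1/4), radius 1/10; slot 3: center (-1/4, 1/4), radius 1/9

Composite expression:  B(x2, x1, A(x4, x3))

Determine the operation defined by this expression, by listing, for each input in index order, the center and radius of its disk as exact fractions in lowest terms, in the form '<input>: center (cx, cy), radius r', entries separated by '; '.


Each x-disk chains the slot maps above it in B; radii multiply.
for x2, the 1-step affine chain lands on center (0, -1/4), radius 1/10
for x1, the 1-step affine chain lands on center (1/4, -1/4), radius 1/10
for x4, the 2-step affine chain lands on center (-1/4, 1/4), radius 1/54
for x3, the 2-step affine chain lands on center (-11/36, 7/36), radius 1/45

x1: center (1/4, -1/4), radius 1/10; x2: center (0, -1/4), radius 1/10; x3: center (-11/36, 7/36), radius 1/45; x4: center (-1/4, 1/4), radius 1/54


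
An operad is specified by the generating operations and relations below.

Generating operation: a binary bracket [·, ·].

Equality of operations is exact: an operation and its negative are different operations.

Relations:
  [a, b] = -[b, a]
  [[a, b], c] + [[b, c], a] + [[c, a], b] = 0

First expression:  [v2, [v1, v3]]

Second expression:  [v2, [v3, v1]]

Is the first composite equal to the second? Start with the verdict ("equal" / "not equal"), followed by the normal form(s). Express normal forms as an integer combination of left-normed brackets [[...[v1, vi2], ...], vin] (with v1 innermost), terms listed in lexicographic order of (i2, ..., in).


Normal form of the first expression: -[[v1, v3], v2]
Normal form of the second expression: [[v1, v3], v2]
They disagree, so not equal.

not equal — first -[[v1, v3], v2], second [[v1, v3], v2]


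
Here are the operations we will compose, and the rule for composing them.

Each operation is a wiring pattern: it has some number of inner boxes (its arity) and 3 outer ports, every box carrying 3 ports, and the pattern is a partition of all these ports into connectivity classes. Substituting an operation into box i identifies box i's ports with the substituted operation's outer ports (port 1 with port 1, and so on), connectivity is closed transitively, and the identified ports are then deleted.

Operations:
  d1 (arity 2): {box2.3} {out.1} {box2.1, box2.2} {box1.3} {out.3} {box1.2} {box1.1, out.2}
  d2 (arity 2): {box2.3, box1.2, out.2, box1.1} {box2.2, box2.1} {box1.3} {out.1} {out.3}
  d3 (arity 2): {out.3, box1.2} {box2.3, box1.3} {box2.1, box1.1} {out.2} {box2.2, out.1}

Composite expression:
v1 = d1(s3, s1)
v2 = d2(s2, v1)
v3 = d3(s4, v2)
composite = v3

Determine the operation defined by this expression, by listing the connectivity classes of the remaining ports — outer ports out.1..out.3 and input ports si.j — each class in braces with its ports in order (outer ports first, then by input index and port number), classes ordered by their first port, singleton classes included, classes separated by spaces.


After gluing at d3, chains via deleted ports link the s-ports.
composing d1 on (s3, s1), with out.j its own outer ports: {out.1} {out.2, s3.1} {out.3} {s1.1, s1.2} {s1.3} {s3.2} {s3.3}
composing d2 on (s2, s3, s1), with out.j its own outer ports: {out.1} {out.2, s2.1, s2.2} {out.3} {s1.1, s1.2} {s1.3} {s2.3} {s3.1} {s3.2} {s3.3}
composing d3 on (s4, s2, s3, s1), with out.j its own outer ports: {out.1, s2.1, s2.2} {out.2} {out.3, s4.2} {s1.1, s1.2} {s1.3} {s2.3} {s3.1} {s3.2} {s3.3} {s4.1} {s4.3}

{out.1, s2.1, s2.2} {out.2} {out.3, s4.2} {s1.1, s1.2} {s1.3} {s2.3} {s3.1} {s3.2} {s3.3} {s4.1} {s4.3}


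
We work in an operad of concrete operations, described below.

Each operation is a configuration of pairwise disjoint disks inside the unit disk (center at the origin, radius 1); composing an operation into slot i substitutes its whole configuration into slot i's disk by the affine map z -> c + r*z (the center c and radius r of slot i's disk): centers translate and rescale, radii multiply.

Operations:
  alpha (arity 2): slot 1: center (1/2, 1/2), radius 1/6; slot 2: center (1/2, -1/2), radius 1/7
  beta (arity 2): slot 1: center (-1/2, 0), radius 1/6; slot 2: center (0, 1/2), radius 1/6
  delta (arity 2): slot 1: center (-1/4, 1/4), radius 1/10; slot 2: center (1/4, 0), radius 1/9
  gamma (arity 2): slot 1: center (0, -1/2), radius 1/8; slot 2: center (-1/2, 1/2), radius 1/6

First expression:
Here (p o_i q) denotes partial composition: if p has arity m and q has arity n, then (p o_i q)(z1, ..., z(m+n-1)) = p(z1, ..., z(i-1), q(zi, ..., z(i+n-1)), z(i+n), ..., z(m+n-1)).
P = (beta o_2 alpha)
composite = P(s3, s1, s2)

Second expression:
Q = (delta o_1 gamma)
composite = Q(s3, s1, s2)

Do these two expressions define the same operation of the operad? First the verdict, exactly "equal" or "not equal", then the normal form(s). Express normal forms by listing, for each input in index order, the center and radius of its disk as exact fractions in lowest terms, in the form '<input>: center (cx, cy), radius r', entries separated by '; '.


The first expression, normalized: s1: center (1/12, 7/12), radius 1/36; s2: center (1/12, 5/12), radius 1/42; s3: center (-1/2, 0), radius 1/6
The second expression, normalized: s1: center (-3/10, 3/10), radius 1/60; s2: center (1/4, 0), radius 1/9; s3: center (-1/4, 1/5), radius 1/80
Distinct normal forms: not equal.

not equal — first s1: center (1/12, 7/12), radius 1/36; s2: center (1/12, 5/12), radius 1/42; s3: center (-1/2, 0), radius 1/6, second s1: center (-3/10, 3/10), radius 1/60; s2: center (1/4, 0), radius 1/9; s3: center (-1/4, 1/5), radius 1/80


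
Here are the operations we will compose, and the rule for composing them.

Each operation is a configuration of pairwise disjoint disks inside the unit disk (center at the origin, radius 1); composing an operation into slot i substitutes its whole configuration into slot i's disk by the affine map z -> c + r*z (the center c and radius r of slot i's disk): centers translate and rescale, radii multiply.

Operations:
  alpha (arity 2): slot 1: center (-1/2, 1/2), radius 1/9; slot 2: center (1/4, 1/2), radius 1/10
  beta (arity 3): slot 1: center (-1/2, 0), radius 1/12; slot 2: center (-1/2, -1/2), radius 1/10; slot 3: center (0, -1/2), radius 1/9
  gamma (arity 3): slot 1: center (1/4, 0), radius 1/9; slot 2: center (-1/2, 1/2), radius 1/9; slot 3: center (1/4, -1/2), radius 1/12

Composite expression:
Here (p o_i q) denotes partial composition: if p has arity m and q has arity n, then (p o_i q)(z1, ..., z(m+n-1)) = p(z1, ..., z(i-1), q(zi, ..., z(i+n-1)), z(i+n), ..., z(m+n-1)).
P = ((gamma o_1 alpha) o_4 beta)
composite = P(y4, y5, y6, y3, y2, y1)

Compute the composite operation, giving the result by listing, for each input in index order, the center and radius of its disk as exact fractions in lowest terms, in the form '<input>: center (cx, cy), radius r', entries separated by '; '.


y1: center (1/4, -13/24), radius 1/108; y2: center (5/24, -13/24), radius 1/120; y3: center (5/24, -1/2), radius 1/144; y4: center (7/36, 1/18), radius 1/81; y5: center (5/18, 1/18), radius 1/90; y6: center (-1/2, 1/2), radius 1/9

Follow each y-input down from gamma: c' goes to c + r*c', radius to r*r'.
y4: after 2 affine steps, its disk has center (7/36, 1/18), radius 1/81
y5: after 2 affine steps, its disk has center (5/18, 1/18), radius 1/90
y6: after 1 affine step, its disk has center (-1/2, 1/2), radius 1/9
y3: after 2 affine steps, its disk has center (5/24, -1/2), radius 1/144
y2: after 2 affine steps, its disk has center (5/24, -13/24), radius 1/120
y1: after 2 affine steps, its disk has center (1/4, -13/24), radius 1/108


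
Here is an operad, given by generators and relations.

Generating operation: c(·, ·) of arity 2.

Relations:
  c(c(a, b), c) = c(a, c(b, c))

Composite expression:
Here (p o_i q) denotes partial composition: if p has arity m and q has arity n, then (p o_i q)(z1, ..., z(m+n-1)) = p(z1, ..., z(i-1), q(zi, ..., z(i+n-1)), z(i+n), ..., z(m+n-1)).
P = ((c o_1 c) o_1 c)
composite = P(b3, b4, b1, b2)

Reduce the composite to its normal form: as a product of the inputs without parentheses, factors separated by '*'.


b3 * b4 * b1 * b2

All parenthesizations of c agree; list the b-inputs left to right.
c(b3, b4) collapses to b3 * b4
c(c(b3, b4), b1) collapses to b3 * b4 * b1
c(c(c(b3, b4), b1), b2) collapses to b3 * b4 * b1 * b2


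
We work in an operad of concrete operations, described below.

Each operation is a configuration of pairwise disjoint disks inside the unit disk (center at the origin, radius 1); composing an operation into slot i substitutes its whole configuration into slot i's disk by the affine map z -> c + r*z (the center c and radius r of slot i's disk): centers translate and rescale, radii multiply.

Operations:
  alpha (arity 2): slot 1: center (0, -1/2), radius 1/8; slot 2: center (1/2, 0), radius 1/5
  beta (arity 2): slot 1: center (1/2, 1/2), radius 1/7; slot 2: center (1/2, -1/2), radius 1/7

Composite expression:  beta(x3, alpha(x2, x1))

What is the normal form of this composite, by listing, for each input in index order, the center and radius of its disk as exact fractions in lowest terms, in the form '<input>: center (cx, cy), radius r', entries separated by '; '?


Only the slot chain above each x matters under beta; compose those maps.
tracing x3 down its 1-map path: center (1/2, 1/2), radius 1/7
tracing x2 down its 2-map path: center (1/2, -4/7), radius 1/56
tracing x1 down its 2-map path: center (4/7, -1/2), radius 1/35

x1: center (4/7, -1/2), radius 1/35; x2: center (1/2, -4/7), radius 1/56; x3: center (1/2, 1/2), radius 1/7


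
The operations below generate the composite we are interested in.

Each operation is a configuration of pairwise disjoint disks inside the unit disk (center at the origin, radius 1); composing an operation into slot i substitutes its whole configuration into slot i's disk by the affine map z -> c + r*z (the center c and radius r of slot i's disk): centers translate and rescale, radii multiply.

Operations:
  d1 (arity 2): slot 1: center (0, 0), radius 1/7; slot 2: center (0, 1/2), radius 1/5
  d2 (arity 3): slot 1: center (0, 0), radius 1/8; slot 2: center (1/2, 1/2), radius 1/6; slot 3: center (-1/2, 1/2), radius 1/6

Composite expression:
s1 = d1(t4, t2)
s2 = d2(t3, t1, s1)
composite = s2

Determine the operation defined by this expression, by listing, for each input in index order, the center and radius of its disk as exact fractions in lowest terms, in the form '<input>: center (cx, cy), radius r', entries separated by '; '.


t1: center (1/2, 1/2), radius 1/6; t2: center (-1/2, 7/12), radius 1/30; t3: center (0, 0), radius 1/8; t4: center (-1/2, 1/2), radius 1/42

Below d2, radii multiply path by path; the t-disk centers shift.
t3 passes through 1 substitution, ending at center (0, 0), radius 1/8
t1 passes through 1 substitution, ending at center (1/2, 1/2), radius 1/6
t4 passes through 2 substitutions, ending at center (-1/2, 1/2), radius 1/42
t2 passes through 2 substitutions, ending at center (-1/2, 7/12), radius 1/30


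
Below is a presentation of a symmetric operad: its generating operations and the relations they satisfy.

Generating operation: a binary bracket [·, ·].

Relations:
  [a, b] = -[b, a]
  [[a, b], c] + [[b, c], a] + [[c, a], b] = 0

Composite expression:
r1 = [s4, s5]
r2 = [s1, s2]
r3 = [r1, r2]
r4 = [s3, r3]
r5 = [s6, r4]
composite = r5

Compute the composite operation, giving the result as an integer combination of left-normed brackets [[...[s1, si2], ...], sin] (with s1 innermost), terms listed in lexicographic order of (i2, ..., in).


Antisymmetry and Jacobi reduce to s1-anchored left-normed brackets.
Composite bracket: [s6, [s3, [[s4, s5], [s1, s2]]]]
Full expansion: 32 signed words from ab - ba (2^5 = 32).
Keep just the words that open with s1:
  from s1s2s4s5s3s6, sign -1: term -[[[[[s1, s2], s4], s5], s3], s6]
  from s1s2s5s4s3s6, sign +1: term +[[[[[s1, s2], s5], s4], s3], s6]

-[[[[[s1, s2], s4], s5], s3], s6] + [[[[[s1, s2], s5], s4], s3], s6]


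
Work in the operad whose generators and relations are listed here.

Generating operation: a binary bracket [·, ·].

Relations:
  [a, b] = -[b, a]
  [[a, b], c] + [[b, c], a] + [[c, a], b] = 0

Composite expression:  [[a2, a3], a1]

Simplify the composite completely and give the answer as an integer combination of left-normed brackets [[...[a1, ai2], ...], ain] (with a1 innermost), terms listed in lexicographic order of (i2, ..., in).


-[[a1, a2], a3] + [[a1, a3], a2]

Antisymmetry and Jacobi reduce to a1-anchored left-normed brackets.
Composite bracket: [[a2, a3], a1]
Applying ab - ba throughout gives 4 signed words (2^2 = 4).
Only words starting with a1 matter:
  sign of a1a2a3 is -1, so it contributes -[[a1, a2], a3]
  sign of a1a3a2 is +1, so it contributes +[[a1, a3], a2]


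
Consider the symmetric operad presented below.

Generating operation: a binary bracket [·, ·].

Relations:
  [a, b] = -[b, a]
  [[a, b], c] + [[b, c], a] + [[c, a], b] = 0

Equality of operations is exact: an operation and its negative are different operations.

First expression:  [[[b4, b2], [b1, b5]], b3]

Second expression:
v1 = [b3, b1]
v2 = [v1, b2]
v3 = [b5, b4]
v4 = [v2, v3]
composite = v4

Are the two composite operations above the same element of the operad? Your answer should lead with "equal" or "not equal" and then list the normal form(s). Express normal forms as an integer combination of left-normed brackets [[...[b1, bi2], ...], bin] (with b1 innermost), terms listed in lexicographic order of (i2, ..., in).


The first expression, normalized: [[[[b1, b5], b2], b4], b3] - [[[[b1, b5], b4], b2], b3]
The second expression, normalized: [[[[b1, b3], b2], b4], b5] - [[[[b1, b3], b2], b5], b4]
Different reductions; not equal.

not equal — first [[[[b1, b5], b2], b4], b3] - [[[[b1, b5], b4], b2], b3], second [[[[b1, b3], b2], b4], b5] - [[[[b1, b3], b2], b5], b4]


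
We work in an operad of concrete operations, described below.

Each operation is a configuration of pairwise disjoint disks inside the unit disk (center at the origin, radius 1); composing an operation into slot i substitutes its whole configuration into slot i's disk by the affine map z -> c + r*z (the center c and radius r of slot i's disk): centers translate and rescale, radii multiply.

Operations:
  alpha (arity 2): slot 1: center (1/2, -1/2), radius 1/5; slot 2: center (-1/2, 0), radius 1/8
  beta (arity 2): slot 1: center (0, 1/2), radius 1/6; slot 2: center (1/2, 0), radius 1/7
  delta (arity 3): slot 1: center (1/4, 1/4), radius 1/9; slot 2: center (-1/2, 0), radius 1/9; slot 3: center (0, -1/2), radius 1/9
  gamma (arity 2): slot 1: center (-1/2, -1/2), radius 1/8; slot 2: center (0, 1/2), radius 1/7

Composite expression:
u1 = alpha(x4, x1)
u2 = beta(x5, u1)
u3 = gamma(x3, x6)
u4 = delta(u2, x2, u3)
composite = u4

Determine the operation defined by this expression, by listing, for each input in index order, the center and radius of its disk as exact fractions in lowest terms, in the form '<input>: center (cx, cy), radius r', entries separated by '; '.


Follow each x-input down from delta: c' goes to c + r*c', radius to r*r'.
x5 passes through 2 substitutions, ending at center (1/4, 11/36), radius 1/54
x4 passes through 3 substitutions, ending at center (79/252, 61/252), radius 1/315
x1 passes through 3 substitutions, ending at center (25/84, 1/4), radius 1/504
x2 passes through 1 substitution, ending at center (-1/2, 0), radius 1/9
x3 passes through 2 substitutions, ending at center (-1/18, -5/9), radius 1/72
x6 passes through 2 substitutions, ending at center (0, -4/9), radius 1/63

x1: center (25/84, 1/4), radius 1/504; x2: center (-1/2, 0), radius 1/9; x3: center (-1/18, -5/9), radius 1/72; x4: center (79/252, 61/252), radius 1/315; x5: center (1/4, 11/36), radius 1/54; x6: center (0, -4/9), radius 1/63


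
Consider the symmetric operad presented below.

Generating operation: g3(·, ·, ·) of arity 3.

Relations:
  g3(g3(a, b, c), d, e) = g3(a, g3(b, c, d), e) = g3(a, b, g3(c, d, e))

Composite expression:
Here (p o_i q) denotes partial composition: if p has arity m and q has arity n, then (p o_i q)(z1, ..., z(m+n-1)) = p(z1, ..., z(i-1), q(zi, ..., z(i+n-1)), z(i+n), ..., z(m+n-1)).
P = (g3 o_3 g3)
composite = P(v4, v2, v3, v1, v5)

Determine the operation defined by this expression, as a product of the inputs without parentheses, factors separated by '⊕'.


Under associativity of g3, the answer is the v's in reading order.
g3(v3, v1, v5) flattens to v3 ⊕ v1 ⊕ v5
g3(v4, v2, g3(v3, v1, v5)) flattens to v4 ⊕ v2 ⊕ v3 ⊕ v1 ⊕ v5

v4 ⊕ v2 ⊕ v3 ⊕ v1 ⊕ v5


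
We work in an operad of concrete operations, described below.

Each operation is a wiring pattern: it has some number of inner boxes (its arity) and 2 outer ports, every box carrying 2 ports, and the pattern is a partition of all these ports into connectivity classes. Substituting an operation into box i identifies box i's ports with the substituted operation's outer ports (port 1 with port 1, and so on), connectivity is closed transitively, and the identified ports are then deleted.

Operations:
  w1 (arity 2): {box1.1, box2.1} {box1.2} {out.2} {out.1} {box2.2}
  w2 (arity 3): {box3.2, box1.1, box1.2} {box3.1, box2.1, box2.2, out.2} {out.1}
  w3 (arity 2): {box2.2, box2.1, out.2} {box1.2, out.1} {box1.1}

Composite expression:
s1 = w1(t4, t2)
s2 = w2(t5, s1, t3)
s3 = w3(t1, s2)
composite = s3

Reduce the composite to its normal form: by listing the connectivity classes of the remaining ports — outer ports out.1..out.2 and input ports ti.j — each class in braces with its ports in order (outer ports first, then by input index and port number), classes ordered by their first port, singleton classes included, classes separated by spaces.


{out.1, t1.2} {out.2, t3.1} {t1.1} {t2.1, t4.1} {t2.2} {t3.2, t5.1, t5.2} {t4.2}

After gluing at w3, chains via deleted ports link the t-ports.
through w1, on inputs (t4, t2): {out.1} {out.2} {t2.1, t4.1} {t2.2} {t4.2} (out.j = stage outer ports)
through w2, on inputs (t5, t4, t2, t3): {out.1} {out.2, t3.1} {t2.1, t4.1} {t2.2} {t3.2, t5.1, t5.2} {t4.2} (out.j = stage outer ports)
through w3, on inputs (t1, t5, t4, t2, t3): {out.1, t1.2} {out.2, t3.1} {t1.1} {t2.1, t4.1} {t2.2} {t3.2, t5.1, t5.2} {t4.2} (out.j = stage outer ports)


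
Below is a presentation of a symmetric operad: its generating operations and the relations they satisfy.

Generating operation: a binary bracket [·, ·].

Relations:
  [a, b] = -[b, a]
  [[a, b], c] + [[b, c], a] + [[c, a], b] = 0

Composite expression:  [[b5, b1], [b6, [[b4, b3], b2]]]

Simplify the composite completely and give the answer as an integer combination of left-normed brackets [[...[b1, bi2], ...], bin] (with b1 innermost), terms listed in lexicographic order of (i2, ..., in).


Expand each bracket as ab - ba; the b1-initial words give the coefficients.
Composite bracket: [[b5, b1], [b6, [[b4, b3], b2]]]
Full expansion: 32 signed words from ab - ba (2^5 = 32).
Words beginning with b1 determine it all:
  the word b1b5b2b3b4b6 carries sign +1 and contributes +[[[[[b1, b5], b2], b3], b4], b6]
  the word b1b5b2b4b3b6 carries sign -1 and contributes -[[[[[b1, b5], b2], b4], b3], b6]
  the word b1b5b3b4b2b6 carries sign -1 and contributes -[[[[[b1, b5], b3], b4], b2], b6]
  the word b1b5b4b3b2b6 carries sign +1 and contributes +[[[[[b1, b5], b4], b3], b2], b6]
  the word b1b5b6b2b3b4 carries sign -1 and contributes -[[[[[b1, b5], b6], b2], b3], b4]
  the word b1b5b6b2b4b3 carries sign +1 and contributes +[[[[[b1, b5], b6], b2], b4], b3]
  the word b1b5b6b3b4b2 carries sign +1 and contributes +[[[[[b1, b5], b6], b3], b4], b2]
  the word b1b5b6b4b3b2 carries sign -1 and contributes -[[[[[b1, b5], b6], b4], b3], b2]

[[[[[b1, b5], b2], b3], b4], b6] - [[[[[b1, b5], b2], b4], b3], b6] - [[[[[b1, b5], b3], b4], b2], b6] + [[[[[b1, b5], b4], b3], b2], b6] - [[[[[b1, b5], b6], b2], b3], b4] + [[[[[b1, b5], b6], b2], b4], b3] + [[[[[b1, b5], b6], b3], b4], b2] - [[[[[b1, b5], b6], b4], b3], b2]


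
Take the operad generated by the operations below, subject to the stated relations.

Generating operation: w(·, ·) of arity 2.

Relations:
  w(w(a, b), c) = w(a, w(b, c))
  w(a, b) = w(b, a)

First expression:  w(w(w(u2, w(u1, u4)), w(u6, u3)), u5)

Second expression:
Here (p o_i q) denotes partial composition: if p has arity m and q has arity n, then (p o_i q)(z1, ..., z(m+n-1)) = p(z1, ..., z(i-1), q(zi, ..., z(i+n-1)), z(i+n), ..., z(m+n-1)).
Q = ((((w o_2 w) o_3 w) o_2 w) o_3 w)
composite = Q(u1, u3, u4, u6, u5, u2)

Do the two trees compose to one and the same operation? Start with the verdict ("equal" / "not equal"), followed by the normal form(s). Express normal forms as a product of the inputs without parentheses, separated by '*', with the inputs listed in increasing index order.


equal: each reduces to u1 * u2 * u3 * u4 * u5 * u6

The first expression, normalized: u1 * u2 * u3 * u4 * u5 * u6
The second expression, normalized: u1 * u2 * u3 * u4 * u5 * u6
The forms coincide; equal.


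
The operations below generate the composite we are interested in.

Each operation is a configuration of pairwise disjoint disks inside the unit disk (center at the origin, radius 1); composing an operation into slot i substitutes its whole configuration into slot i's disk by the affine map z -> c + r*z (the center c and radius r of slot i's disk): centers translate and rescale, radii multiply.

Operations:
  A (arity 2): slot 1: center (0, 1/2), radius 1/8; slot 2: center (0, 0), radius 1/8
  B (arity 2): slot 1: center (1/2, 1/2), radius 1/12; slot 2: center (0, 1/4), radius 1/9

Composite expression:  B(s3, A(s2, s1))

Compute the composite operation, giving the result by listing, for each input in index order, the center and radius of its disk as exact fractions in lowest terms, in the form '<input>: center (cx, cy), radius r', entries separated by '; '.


s1: center (0, 1/4), radius 1/72; s2: center (0, 11/36), radius 1/72; s3: center (1/2, 1/2), radius 1/12

Only the slot chain above each s matters under B; compose those maps.
input s3: composing its 1 substitution step yields center (1/2, 1/2), radius 1/12
input s2: composing its 2 substitution steps yields center (0, 11/36), radius 1/72
input s1: composing its 2 substitution steps yields center (0, 1/4), radius 1/72


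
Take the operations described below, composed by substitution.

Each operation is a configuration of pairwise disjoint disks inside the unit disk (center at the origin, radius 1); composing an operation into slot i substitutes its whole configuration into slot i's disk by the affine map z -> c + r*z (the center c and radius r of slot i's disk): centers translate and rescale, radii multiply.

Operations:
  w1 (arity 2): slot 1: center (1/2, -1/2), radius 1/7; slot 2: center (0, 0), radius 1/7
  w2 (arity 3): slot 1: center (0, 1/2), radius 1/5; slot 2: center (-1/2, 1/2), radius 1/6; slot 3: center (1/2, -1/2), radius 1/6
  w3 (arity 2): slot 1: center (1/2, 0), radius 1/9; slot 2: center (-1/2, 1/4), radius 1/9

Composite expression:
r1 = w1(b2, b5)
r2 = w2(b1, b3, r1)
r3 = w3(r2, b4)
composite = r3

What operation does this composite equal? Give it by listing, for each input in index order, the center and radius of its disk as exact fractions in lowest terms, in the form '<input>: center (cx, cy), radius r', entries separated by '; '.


b1: center (1/2, 1/18), radius 1/45; b2: center (61/108, -7/108), radius 1/378; b3: center (4/9, 1/18), radius 1/54; b4: center (-1/2, 1/4), radius 1/9; b5: center (5/9, -1/18), radius 1/378

Below w3, radii multiply path by path; the b-disk centers shift.
input b1: applying the 2 nested substitutions gives center (1/2, 1/18), radius 1/45
input b3: applying the 2 nested substitutions gives center (4/9, 1/18), radius 1/54
input b2: applying the 3 nested substitutions gives center (61/108, -7/108), radius 1/378
input b5: applying the 3 nested substitutions gives center (5/9, -1/18), radius 1/378
input b4: applying the 1 nested substitution gives center (-1/2, 1/4), radius 1/9


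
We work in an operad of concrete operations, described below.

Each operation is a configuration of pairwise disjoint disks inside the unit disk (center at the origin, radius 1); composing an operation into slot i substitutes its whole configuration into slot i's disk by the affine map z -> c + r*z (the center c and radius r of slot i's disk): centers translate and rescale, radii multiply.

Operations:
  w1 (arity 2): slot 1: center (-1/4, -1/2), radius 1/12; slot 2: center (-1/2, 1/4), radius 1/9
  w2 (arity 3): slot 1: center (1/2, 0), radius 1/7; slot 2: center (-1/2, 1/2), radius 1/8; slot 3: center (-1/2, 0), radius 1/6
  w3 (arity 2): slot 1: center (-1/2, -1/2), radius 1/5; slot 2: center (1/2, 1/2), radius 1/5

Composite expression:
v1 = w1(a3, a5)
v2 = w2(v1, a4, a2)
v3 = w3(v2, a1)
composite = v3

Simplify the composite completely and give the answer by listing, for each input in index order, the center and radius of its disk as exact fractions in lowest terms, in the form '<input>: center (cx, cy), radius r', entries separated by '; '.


a1: center (1/2, 1/2), radius 1/5; a2: center (-3/5, -1/2), radius 1/30; a3: center (-57/140, -18/35), radius 1/420; a4: center (-3/5, -2/5), radius 1/40; a5: center (-29/70, -69/140), radius 1/315

Only the slot chain above each a matters under w3; compose those maps.
input a3: applying the 3 nested substitutions gives center (-57/140, -18/35), radius 1/420
input a5: applying the 3 nested substitutions gives center (-29/70, -69/140), radius 1/315
input a4: applying the 2 nested substitutions gives center (-3/5, -2/5), radius 1/40
input a2: applying the 2 nested substitutions gives center (-3/5, -1/2), radius 1/30
input a1: applying the 1 nested substitution gives center (1/2, 1/2), radius 1/5
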